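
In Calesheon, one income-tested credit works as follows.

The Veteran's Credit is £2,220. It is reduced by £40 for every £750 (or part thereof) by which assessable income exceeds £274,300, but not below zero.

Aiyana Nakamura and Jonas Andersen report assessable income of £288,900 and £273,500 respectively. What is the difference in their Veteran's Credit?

Aiyana (£288,900): Veteran's Credit: income exceeds £274,300 by £14,600, which is 20 full-or-partial £750 increments; reduction = 20 × £40 = £800, leaving £1,420.
Jonas (£273,500): Veteran's Credit: £273,500 is at or below the £274,300 threshold, so the full £2,220 applies.
Difference: |£1,420 − £2,220| = £800.

£800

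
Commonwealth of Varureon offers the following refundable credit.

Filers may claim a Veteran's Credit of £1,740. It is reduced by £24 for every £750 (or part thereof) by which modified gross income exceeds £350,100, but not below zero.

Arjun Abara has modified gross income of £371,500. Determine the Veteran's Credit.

Veteran's Credit: income exceeds £350,100 by £21,400, which is 29 full-or-partial £750 increments; reduction = 29 × £24 = £696, leaving £1,044.

£1,044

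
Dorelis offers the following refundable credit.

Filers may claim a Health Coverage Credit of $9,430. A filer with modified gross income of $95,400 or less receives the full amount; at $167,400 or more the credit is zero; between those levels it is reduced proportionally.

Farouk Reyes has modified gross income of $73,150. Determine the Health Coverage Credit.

Health Coverage Credit: $73,150 is at or below the $95,400 threshold, so the full $9,430 applies.

$9,430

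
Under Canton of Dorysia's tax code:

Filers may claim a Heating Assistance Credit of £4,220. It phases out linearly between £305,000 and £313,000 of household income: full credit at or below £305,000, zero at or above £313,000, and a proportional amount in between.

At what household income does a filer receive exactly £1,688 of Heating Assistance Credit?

£309,800

£1,688 is 1,688/4,220 of the full £4,220, so 2,532/4,220 of the £8,000 range has been used: income = £305,000 + £8,000 × 2,532/4,220 = £309,800.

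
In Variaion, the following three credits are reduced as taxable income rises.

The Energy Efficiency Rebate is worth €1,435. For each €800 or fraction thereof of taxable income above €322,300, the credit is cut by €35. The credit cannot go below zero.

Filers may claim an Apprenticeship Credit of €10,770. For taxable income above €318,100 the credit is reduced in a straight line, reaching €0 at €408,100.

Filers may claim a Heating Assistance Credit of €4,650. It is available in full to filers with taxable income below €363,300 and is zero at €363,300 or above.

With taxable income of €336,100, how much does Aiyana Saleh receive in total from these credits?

Energy Efficiency Rebate: income exceeds €322,300 by €13,800, which is 18 full-or-partial €800 increments; reduction = 18 × €35 = €630, leaving €805.
Apprenticeship Credit: €336,100 is €18,000 into a €90,000 phase-out range, leaving 72,000/90,000 of the credit: €10,770 × 72,000/90,000 = €8,616.
Heating Assistance Credit: €336,100 is below the €363,300 cutoff, so the full €4,650 applies.
Total: €805 + €8,616 + €4,650 = €14,071.

€14,071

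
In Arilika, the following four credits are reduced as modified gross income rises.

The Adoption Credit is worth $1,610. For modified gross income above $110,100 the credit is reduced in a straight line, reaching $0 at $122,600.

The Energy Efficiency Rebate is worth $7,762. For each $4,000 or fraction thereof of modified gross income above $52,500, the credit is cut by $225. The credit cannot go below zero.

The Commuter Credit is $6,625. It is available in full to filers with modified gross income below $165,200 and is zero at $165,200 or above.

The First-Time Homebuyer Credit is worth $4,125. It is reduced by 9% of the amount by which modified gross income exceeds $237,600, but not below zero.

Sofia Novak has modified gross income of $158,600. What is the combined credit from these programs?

Adoption Credit: $158,600 is at or above $122,600, so the credit is $0.
Energy Efficiency Rebate: income exceeds $52,500 by $106,100, which is 27 full-or-partial $4,000 increments; reduction = 27 × $225 = $6,075, leaving $1,687.
Commuter Credit: $158,600 is below the $165,200 cutoff, so the full $6,625 applies.
First-Time Homebuyer Credit: $158,600 is at or below the $237,600 threshold, so the full $4,125 applies.
Total: $0 + $1,687 + $6,625 + $4,125 = $12,437.

$12,437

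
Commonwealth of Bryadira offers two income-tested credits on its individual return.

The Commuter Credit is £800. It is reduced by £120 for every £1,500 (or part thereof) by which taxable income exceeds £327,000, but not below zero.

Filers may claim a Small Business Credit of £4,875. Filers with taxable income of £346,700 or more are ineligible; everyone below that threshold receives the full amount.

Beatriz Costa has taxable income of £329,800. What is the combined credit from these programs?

£5,435

Commuter Credit: income exceeds £327,000 by £2,800, which is 2 full-or-partial £1,500 increments; reduction = 2 × £120 = £240, leaving £560.
Small Business Credit: £329,800 is below the £346,700 cutoff, so the full £4,875 applies.
Total: £560 + £4,875 = £5,435.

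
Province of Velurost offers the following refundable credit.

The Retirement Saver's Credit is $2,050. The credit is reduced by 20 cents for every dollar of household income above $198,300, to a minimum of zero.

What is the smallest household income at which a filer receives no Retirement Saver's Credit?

$208,550

The credit falls by 20% of each dollar above $198,300, so it reaches zero when the excess is $2,050 / 20% = $10,250: income = $198,300 + $10,250 = $208,550.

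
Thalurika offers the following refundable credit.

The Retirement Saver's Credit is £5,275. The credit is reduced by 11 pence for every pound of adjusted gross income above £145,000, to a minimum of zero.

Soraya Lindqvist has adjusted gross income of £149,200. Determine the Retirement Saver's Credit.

£4,813

Retirement Saver's Credit: 11% of the £4,200 excess over £145,000 is £462; credit = £5,275 − £462 = £4,813.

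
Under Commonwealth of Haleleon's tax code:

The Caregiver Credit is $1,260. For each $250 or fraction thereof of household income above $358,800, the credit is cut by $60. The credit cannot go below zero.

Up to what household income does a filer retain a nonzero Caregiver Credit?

After 20 increments the reduction is 20 × $60 = $1,200, leaving $60; one more increment wipes it out. Increment 20 ends at excess 20 × $250 = $5,000, so the highest qualifying income is $358,800 + $5,000 = $363,800.

$363,800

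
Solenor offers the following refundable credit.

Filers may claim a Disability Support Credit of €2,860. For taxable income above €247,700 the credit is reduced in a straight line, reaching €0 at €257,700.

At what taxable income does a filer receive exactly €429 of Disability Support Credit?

€429 is 429/2,860 of the full €2,860, so 2,431/2,860 of the €10,000 range has been used: income = €247,700 + €10,000 × 2,431/2,860 = €256,200.

€256,200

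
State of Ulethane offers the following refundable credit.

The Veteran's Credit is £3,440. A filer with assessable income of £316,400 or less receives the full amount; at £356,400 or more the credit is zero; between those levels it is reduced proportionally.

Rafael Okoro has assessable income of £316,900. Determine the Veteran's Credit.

Veteran's Credit: £316,900 is £500 into a £40,000 phase-out range, leaving 39,500/40,000 of the credit: £3,440 × 39,500/40,000 = £3,397.

£3,397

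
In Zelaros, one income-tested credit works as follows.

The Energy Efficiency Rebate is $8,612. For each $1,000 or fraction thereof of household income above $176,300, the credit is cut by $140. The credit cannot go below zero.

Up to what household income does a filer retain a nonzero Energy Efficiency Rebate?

$237,300

After 61 increments the reduction is 61 × $140 = $8,540, leaving $72; one more increment wipes it out. Increment 61 ends at excess 61 × $1,000 = $61,000, so the highest qualifying income is $176,300 + $61,000 = $237,300.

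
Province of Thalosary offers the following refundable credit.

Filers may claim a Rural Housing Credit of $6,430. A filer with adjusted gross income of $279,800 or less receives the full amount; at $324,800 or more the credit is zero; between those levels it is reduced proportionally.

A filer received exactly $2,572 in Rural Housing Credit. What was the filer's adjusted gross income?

$306,800

$2,572 is 2,572/6,430 of the full $6,430, so 3,858/6,430 of the $45,000 range has been used: income = $279,800 + $45,000 × 3,858/6,430 = $306,800.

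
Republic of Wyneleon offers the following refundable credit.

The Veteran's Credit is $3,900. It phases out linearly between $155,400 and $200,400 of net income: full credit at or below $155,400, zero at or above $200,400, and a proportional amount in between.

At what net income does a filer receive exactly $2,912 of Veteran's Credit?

$2,912 is 2,912/3,900 of the full $3,900, so 988/3,900 of the $45,000 range has been used: income = $155,400 + $45,000 × 988/3,900 = $166,800.

$166,800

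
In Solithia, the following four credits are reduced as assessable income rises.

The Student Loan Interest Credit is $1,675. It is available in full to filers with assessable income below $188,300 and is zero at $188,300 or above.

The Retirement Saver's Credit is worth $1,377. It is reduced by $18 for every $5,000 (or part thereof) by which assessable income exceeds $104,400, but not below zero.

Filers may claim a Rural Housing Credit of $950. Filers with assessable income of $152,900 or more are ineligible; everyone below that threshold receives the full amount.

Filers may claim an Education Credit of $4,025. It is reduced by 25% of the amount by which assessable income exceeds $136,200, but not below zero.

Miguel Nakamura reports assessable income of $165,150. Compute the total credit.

$2,818

Student Loan Interest Credit: $165,150 is below the $188,300 cutoff, so the full $1,675 applies.
Retirement Saver's Credit: income exceeds $104,400 by $60,750, which is 13 full-or-partial $5,000 increments; reduction = 13 × $18 = $234, leaving $1,143.
Rural Housing Credit: $165,150 meets or exceeds the $152,900 cutoff, so the credit is $0.
Education Credit: 25% of the $28,950 excess over $136,200 is $7,237.50 ≥ base, so the credit is $0.
Total: $1,675 + $1,143 + $0 + $0 = $2,818.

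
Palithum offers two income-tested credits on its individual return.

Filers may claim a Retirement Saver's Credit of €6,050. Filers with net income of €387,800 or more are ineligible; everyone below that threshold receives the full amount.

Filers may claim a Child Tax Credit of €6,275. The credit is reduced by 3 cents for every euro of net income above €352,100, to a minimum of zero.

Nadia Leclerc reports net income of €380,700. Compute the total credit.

€11,467

Retirement Saver's Credit: €380,700 is below the €387,800 cutoff, so the full €6,050 applies.
Child Tax Credit: 3% of the €28,600 excess over €352,100 is €858; credit = €6,275 − €858 = €5,417.
Total: €6,050 + €5,417 = €11,467.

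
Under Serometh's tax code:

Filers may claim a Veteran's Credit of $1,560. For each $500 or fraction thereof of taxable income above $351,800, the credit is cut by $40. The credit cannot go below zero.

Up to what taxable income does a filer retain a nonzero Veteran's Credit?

After 38 increments the reduction is 38 × $40 = $1,520, leaving $40; one more increment wipes it out. Increment 38 ends at excess 38 × $500 = $19,000, so the highest qualifying income is $351,800 + $19,000 = $370,800.

$370,800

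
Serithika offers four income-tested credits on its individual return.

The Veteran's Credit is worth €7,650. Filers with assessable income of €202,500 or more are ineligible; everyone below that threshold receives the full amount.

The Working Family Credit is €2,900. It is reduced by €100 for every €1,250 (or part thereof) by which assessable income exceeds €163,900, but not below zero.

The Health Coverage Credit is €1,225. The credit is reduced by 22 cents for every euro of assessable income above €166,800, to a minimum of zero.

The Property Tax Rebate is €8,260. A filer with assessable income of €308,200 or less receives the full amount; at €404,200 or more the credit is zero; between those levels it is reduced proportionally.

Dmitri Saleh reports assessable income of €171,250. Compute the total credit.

Veteran's Credit: €171,250 is below the €202,500 cutoff, so the full €7,650 applies.
Working Family Credit: income exceeds €163,900 by €7,350, which is 6 full-or-partial €1,250 increments; reduction = 6 × €100 = €600, leaving €2,300.
Health Coverage Credit: 22% of the €4,450 excess over €166,800 is €979; credit = €1,225 − €979 = €246.
Property Tax Rebate: €171,250 is at or below the €308,200 threshold, so the full €8,260 applies.
Total: €7,650 + €2,300 + €246 + €8,260 = €18,456.

€18,456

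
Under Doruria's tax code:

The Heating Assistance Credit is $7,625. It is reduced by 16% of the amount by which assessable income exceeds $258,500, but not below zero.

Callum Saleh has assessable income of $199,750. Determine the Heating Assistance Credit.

Heating Assistance Credit: $199,750 is at or below the $258,500 threshold, so the full $7,625 applies.

$7,625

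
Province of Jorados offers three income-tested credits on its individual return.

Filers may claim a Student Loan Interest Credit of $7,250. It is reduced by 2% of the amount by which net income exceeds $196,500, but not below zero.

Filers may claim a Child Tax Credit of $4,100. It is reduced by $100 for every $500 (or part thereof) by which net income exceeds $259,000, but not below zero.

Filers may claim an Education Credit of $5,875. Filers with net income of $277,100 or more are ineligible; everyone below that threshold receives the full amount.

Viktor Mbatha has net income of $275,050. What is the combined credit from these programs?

Student Loan Interest Credit: 2% of the $78,550 excess over $196,500 is $1,571; credit = $7,250 − $1,571 = $5,679.
Child Tax Credit: income exceeds $259,000 by $16,050, which is 33 full-or-partial $500 increments; reduction = 33 × $100 = $3,300, leaving $800.
Education Credit: $275,050 is below the $277,100 cutoff, so the full $5,875 applies.
Total: $5,679 + $800 + $5,875 = $12,354.

$12,354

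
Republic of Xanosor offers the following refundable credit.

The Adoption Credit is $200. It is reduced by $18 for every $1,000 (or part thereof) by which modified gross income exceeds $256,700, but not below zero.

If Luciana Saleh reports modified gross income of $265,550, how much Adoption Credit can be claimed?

Adoption Credit: income exceeds $256,700 by $8,850, which is 9 full-or-partial $1,000 increments; reduction = 9 × $18 = $162, leaving $38.

$38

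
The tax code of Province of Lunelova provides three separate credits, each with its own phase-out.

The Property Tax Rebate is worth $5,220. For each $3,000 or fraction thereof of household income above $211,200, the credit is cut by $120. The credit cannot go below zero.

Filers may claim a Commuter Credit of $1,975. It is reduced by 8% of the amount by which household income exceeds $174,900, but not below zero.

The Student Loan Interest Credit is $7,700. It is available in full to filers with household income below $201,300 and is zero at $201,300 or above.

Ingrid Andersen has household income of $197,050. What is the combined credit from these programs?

Property Tax Rebate: $197,050 is at or below the $211,200 threshold, so the full $5,220 applies.
Commuter Credit: 8% of the $22,150 excess over $174,900 is $1,772; credit = $1,975 − $1,772 = $203.
Student Loan Interest Credit: $197,050 is below the $201,300 cutoff, so the full $7,700 applies.
Total: $5,220 + $203 + $7,700 = $13,123.

$13,123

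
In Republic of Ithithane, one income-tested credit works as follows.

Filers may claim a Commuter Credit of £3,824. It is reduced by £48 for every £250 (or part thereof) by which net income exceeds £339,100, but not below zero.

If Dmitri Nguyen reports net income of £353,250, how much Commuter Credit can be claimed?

Commuter Credit: income exceeds £339,100 by £14,150, which is 57 full-or-partial £250 increments; reduction = 57 × £48 = £2,736, leaving £1,088.

£1,088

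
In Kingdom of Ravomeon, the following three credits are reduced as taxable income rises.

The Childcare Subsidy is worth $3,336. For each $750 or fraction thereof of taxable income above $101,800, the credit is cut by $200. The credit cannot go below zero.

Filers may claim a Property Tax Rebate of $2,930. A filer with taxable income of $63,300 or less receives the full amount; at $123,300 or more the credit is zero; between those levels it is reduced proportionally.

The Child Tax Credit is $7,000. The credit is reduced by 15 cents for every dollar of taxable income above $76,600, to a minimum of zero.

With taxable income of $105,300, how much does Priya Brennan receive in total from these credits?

Childcare Subsidy: income exceeds $101,800 by $3,500, which is 5 full-or-partial $750 increments; reduction = 5 × $200 = $1,000, leaving $2,336.
Property Tax Rebate: $105,300 is $42,000 into a $60,000 phase-out range, leaving 18,000/60,000 of the credit: $2,930 × 18,000/60,000 = $879.
Child Tax Credit: 15% of the $28,700 excess over $76,600 is $4,305; credit = $7,000 − $4,305 = $2,695.
Total: $2,336 + $879 + $2,695 = $5,910.

$5,910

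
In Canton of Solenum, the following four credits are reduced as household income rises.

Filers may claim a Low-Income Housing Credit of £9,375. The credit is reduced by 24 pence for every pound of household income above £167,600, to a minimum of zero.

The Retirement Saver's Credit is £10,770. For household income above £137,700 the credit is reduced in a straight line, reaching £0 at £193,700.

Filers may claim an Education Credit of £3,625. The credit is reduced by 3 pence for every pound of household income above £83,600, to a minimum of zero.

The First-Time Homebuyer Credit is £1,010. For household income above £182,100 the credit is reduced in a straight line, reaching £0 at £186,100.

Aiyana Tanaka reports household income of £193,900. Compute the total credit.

£3,379

Low-Income Housing Credit: 24% of the £26,300 excess over £167,600 is £6,312; credit = £9,375 − £6,312 = £3,063.
Retirement Saver's Credit: £193,900 is at or above £193,700, so the credit is £0.
Education Credit: 3% of the £110,300 excess over £83,600 is £3,309; credit = £3,625 − £3,309 = £316.
First-Time Homebuyer Credit: £193,900 is at or above £186,100, so the credit is £0.
Total: £3,063 + £0 + £316 + £0 = £3,379.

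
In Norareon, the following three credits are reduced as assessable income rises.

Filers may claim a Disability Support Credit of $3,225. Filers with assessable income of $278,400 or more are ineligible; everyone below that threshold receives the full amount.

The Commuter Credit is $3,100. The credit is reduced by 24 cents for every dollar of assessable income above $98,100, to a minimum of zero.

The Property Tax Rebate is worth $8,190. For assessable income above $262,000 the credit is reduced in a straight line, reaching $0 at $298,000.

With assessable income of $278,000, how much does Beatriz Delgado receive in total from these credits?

$7,775

Disability Support Credit: $278,000 is below the $278,400 cutoff, so the full $3,225 applies.
Commuter Credit: 24% of the $179,900 excess over $98,100 is $43,176 ≥ base, so the credit is $0.
Property Tax Rebate: $278,000 is $16,000 into a $36,000 phase-out range, leaving 20,000/36,000 of the credit: $8,190 × 20,000/36,000 = $4,550.
Total: $3,225 + $0 + $4,550 = $7,775.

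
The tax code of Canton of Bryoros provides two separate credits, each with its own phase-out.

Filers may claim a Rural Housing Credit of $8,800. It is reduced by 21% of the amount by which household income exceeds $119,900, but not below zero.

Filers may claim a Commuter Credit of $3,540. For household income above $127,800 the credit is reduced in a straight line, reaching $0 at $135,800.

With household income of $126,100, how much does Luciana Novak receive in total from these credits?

Rural Housing Credit: 21% of the $6,200 excess over $119,900 is $1,302; credit = $8,800 − $1,302 = $7,498.
Commuter Credit: $126,100 is at or below the $127,800 threshold, so the full $3,540 applies.
Total: $7,498 + $3,540 = $11,038.

$11,038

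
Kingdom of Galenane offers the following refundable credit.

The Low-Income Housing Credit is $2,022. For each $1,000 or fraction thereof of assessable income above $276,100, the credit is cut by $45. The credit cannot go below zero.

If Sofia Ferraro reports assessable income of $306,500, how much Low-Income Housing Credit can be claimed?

Low-Income Housing Credit: income exceeds $276,100 by $30,400, which is 31 full-or-partial $1,000 increments; reduction = 31 × $45 = $1,395, leaving $627.

$627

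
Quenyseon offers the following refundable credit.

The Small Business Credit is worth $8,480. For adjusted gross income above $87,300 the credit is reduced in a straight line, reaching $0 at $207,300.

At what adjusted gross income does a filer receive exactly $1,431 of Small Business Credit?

$1,431 is 1,431/8,480 of the full $8,480, so 7,049/8,480 of the $120,000 range has been used: income = $87,300 + $120,000 × 7,049/8,480 = $187,050.

$187,050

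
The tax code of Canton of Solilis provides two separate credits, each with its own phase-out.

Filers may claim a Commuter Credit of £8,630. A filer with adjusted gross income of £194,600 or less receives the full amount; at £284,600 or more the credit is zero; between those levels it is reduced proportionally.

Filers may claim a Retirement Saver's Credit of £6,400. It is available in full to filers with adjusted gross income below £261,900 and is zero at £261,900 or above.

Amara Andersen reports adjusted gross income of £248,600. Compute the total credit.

£9,852

Commuter Credit: £248,600 is £54,000 into a £90,000 phase-out range, leaving 36,000/90,000 of the credit: £8,630 × 36,000/90,000 = £3,452.
Retirement Saver's Credit: £248,600 is below the £261,900 cutoff, so the full £6,400 applies.
Total: £3,452 + £6,400 = £9,852.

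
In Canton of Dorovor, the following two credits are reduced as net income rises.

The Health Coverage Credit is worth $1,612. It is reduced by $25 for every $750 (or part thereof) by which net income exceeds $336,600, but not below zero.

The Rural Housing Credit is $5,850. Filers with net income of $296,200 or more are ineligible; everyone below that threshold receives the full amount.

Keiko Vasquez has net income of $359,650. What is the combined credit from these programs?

Health Coverage Credit: income exceeds $336,600 by $23,050, which is 31 full-or-partial $750 increments; reduction = 31 × $25 = $775, leaving $837.
Rural Housing Credit: $359,650 meets or exceeds the $296,200 cutoff, so the credit is $0.
Total: $837 + $0 = $837.

$837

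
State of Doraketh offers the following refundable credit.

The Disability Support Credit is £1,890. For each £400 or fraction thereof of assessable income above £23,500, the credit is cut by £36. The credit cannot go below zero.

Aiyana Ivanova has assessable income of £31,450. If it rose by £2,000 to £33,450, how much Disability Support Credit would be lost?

At £31,450 — income exceeds £23,500 by £7,950, which is 20 full-or-partial £400 increments; reduction = 20 × £36 = £720, leaving £1,170.
At £33,450 — income exceeds £23,500 by £9,950, which is 25 full-or-partial £400 increments; reduction = 25 × £36 = £900, leaving £990.
Lost: £1,170 − £990 = £180.

£180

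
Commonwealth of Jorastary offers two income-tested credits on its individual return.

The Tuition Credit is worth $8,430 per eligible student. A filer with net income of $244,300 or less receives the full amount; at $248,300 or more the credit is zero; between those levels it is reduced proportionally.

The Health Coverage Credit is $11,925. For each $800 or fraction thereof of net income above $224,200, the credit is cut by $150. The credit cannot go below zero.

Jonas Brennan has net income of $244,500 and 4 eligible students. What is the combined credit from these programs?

$40,059

Tuition Credit: base = 4 × $8,430 = $33,720. $244,500 is $200 into a $4,000 phase-out range, leaving 3,800/4,000 of the credit: $33,720 × 3,800/4,000 = $32,034.
Health Coverage Credit: income exceeds $224,200 by $20,300, which is 26 full-or-partial $800 increments; reduction = 26 × $150 = $3,900, leaving $8,025.
Total: $32,034 + $8,025 = $40,059.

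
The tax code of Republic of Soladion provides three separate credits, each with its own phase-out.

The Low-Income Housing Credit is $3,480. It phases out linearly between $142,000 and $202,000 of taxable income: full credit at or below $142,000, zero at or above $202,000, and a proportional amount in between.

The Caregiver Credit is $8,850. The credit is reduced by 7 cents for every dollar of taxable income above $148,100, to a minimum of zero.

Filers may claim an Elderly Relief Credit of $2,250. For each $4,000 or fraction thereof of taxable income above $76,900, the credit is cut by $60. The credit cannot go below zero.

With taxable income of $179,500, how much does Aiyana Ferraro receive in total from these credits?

Low-Income Housing Credit: $179,500 is $37,500 into a $60,000 phase-out range, leaving 22,500/60,000 of the credit: $3,480 × 22,500/60,000 = $1,305.
Caregiver Credit: 7% of the $31,400 excess over $148,100 is $2,198; credit = $8,850 − $2,198 = $6,652.
Elderly Relief Credit: income exceeds $76,900 by $102,600, which is 26 full-or-partial $4,000 increments; reduction = 26 × $60 = $1,560, leaving $690.
Total: $1,305 + $6,652 + $690 = $8,647.

$8,647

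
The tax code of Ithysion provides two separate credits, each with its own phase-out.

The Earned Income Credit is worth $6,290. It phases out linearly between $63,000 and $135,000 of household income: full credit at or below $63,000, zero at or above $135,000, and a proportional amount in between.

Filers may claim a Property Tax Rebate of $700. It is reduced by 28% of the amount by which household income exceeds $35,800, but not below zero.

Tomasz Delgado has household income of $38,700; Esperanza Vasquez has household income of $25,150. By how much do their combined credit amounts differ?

$700

Tomasz ($38,700): Earned Income Credit: $38,700 is at or below the $63,000 threshold, so the full $6,290 applies. Property Tax Rebate: 28% of the $2,900 excess over $35,800 is $812 ≥ base, so the credit is $0. total $6,290 + $0 = $6,290
Esperanza ($25,150): Earned Income Credit: $25,150 is at or below the $63,000 threshold, so the full $6,290 applies. Property Tax Rebate: $25,150 is at or below the $35,800 threshold, so the full $700 applies. total $6,290 + $700 = $6,990
Difference: |$6,290 − $6,990| = $700.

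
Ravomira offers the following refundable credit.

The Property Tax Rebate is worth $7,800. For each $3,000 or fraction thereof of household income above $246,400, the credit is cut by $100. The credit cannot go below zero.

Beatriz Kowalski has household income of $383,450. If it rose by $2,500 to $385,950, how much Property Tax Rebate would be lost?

At $383,450 — income exceeds $246,400 by $137,050, which is 46 full-or-partial $3,000 increments; reduction = 46 × $100 = $4,600, leaving $3,200.
At $385,950 — income exceeds $246,400 by $139,550, which is 47 full-or-partial $3,000 increments; reduction = 47 × $100 = $4,700, leaving $3,100.
Lost: $3,200 − $3,100 = $100.

$100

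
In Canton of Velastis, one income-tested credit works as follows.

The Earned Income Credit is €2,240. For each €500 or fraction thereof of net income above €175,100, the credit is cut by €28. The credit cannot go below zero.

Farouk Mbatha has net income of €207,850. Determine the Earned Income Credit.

€392

Earned Income Credit: income exceeds €175,100 by €32,750, which is 66 full-or-partial €500 increments; reduction = 66 × €28 = €1,848, leaving €392.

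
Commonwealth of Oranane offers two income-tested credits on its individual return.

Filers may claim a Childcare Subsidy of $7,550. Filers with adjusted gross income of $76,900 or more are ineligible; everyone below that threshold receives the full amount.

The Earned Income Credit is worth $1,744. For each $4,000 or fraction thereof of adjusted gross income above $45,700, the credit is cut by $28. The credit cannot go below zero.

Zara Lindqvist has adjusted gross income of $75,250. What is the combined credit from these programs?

Childcare Subsidy: $75,250 is below the $76,900 cutoff, so the full $7,550 applies.
Earned Income Credit: income exceeds $45,700 by $29,550, which is 8 full-or-partial $4,000 increments; reduction = 8 × $28 = $224, leaving $1,520.
Total: $7,550 + $1,520 = $9,070.

$9,070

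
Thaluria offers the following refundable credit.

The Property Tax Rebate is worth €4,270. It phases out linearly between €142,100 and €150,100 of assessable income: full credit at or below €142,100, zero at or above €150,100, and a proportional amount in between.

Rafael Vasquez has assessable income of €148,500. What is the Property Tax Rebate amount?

Property Tax Rebate: €148,500 is €6,400 into a €8,000 phase-out range, leaving 1,600/8,000 of the credit: €4,270 × 1,600/8,000 = €854.

€854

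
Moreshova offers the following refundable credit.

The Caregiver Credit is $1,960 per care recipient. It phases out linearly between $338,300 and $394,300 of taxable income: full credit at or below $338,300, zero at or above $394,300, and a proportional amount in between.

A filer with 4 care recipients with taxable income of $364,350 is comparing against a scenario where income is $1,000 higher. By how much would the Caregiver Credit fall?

At $364,350 — base = 4 × $1,960 = $7,840. $364,350 is $26,050 into a $56,000 phase-out range, leaving 29,950/56,000 of the credit: $7,840 × 29,950/56,000 = $4,193.
At $365,350 — base = 4 × $1,960 = $7,840. $365,350 is $27,050 into a $56,000 phase-out range, leaving 28,950/56,000 of the credit: $7,840 × 28,950/56,000 = $4,053.
Lost: $4,193 − $4,053 = $140.

$140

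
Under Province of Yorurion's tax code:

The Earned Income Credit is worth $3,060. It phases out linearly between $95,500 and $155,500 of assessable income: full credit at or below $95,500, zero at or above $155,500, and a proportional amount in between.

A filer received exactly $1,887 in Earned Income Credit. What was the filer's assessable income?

$118,500

$1,887 is 1,887/3,060 of the full $3,060, so 1,173/3,060 of the $60,000 range has been used: income = $95,500 + $60,000 × 1,173/3,060 = $118,500.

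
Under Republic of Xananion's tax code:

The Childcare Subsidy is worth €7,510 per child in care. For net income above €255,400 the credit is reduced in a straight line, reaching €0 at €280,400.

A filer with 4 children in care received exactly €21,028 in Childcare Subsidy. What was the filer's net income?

€262,900

Full credit = 4 × €7,510 = €30,040.
€21,028 is 21,028/30,040 of the full €30,040, so 9,012/30,040 of the €25,000 range has been used: income = €255,400 + €25,000 × 9,012/30,040 = €262,900.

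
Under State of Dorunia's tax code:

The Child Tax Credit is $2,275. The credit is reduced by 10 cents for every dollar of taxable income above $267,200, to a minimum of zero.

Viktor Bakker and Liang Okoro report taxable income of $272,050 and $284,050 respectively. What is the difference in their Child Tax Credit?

Viktor ($272,050): Child Tax Credit: 10% of the $4,850 excess over $267,200 is $485; credit = $2,275 − $485 = $1,790.
Liang ($284,050): Child Tax Credit: 10% of the $16,850 excess over $267,200 is $1,685; credit = $2,275 − $1,685 = $590.
Difference: |$1,790 − $590| = $1,200.

$1,200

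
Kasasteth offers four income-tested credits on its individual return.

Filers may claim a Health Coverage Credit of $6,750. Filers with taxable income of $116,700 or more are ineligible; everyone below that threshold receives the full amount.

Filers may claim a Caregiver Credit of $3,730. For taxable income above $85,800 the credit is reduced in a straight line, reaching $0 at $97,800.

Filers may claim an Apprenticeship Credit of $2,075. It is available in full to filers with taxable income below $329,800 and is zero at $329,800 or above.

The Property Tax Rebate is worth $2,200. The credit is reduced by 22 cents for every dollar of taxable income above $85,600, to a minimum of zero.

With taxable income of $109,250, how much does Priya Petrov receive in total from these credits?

Health Coverage Credit: $109,250 is below the $116,700 cutoff, so the full $6,750 applies.
Caregiver Credit: $109,250 is at or above $97,800, so the credit is $0.
Apprenticeship Credit: $109,250 is below the $329,800 cutoff, so the full $2,075 applies.
Property Tax Rebate: 22% of the $23,650 excess over $85,600 is $5,203 ≥ base, so the credit is $0.
Total: $6,750 + $0 + $2,075 + $0 = $8,825.

$8,825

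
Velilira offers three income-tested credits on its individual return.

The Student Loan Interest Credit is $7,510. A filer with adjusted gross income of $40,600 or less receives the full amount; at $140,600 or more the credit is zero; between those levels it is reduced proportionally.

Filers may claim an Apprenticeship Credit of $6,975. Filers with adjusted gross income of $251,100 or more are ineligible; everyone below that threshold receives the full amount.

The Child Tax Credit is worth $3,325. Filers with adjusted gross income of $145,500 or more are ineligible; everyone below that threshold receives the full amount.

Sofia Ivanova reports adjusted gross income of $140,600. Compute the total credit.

Student Loan Interest Credit: $140,600 is at or above $140,600, so the credit is $0.
Apprenticeship Credit: $140,600 is below the $251,100 cutoff, so the full $6,975 applies.
Child Tax Credit: $140,600 is below the $145,500 cutoff, so the full $3,325 applies.
Total: $0 + $6,975 + $3,325 = $10,300.

$10,300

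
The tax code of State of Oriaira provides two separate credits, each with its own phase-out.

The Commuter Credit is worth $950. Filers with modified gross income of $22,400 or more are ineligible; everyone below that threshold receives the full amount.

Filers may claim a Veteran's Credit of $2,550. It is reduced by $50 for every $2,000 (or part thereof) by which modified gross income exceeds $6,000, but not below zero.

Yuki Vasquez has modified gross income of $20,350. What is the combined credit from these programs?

$3,100

Commuter Credit: $20,350 is below the $22,400 cutoff, so the full $950 applies.
Veteran's Credit: income exceeds $6,000 by $14,350, which is 8 full-or-partial $2,000 increments; reduction = 8 × $50 = $400, leaving $2,150.
Total: $950 + $2,150 = $3,100.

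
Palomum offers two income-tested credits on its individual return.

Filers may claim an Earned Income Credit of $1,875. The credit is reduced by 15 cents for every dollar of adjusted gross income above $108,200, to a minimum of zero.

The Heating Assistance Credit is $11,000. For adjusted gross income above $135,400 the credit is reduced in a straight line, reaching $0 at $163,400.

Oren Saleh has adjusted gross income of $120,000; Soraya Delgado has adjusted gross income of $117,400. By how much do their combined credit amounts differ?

Oren ($120,000): Earned Income Credit: 15% of the $11,800 excess over $108,200 is $1,770; credit = $1,875 − $1,770 = $105. Heating Assistance Credit: $120,000 is at or below the $135,400 threshold, so the full $11,000 applies. total $105 + $11,000 = $11,105
Soraya ($117,400): Earned Income Credit: 15% of the $9,200 excess over $108,200 is $1,380; credit = $1,875 − $1,380 = $495. Heating Assistance Credit: $117,400 is at or below the $135,400 threshold, so the full $11,000 applies. total $495 + $11,000 = $11,495
Difference: |$11,105 − $11,495| = $390.

$390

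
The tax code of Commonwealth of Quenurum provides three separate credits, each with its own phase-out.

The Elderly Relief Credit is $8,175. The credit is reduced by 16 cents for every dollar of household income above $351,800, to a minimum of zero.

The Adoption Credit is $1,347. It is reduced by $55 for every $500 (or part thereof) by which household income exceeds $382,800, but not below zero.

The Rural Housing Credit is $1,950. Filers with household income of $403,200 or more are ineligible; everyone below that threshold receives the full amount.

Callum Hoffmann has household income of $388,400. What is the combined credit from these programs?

$4,956

Elderly Relief Credit: 16% of the $36,600 excess over $351,800 is $5,856; credit = $8,175 − $5,856 = $2,319.
Adoption Credit: income exceeds $382,800 by $5,600, which is 12 full-or-partial $500 increments; reduction = 12 × $55 = $660, leaving $687.
Rural Housing Credit: $388,400 is below the $403,200 cutoff, so the full $1,950 applies.
Total: $2,319 + $687 + $1,950 = $4,956.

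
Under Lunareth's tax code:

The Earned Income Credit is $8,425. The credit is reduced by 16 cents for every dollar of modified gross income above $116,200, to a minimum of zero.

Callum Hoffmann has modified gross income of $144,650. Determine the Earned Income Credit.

$3,873

Earned Income Credit: 16% of the $28,450 excess over $116,200 is $4,552; credit = $8,425 − $4,552 = $3,873.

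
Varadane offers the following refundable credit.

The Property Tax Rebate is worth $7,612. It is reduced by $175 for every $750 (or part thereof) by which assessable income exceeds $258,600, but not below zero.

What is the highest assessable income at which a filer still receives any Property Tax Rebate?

$290,850

After 43 increments the reduction is 43 × $175 = $7,525, leaving $87; one more increment wipes it out. Increment 43 ends at excess 43 × $750 = $32,250, so the highest qualifying income is $258,600 + $32,250 = $290,850.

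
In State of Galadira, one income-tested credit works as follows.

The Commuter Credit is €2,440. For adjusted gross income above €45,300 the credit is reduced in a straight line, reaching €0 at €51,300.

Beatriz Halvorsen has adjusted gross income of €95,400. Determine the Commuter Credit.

Commuter Credit: €95,400 is at or above €51,300, so the credit is €0.

€0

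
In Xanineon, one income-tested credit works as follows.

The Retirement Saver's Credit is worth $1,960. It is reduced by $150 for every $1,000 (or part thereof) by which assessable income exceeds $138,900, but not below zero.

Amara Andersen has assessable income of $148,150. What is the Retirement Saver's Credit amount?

$460

Retirement Saver's Credit: income exceeds $138,900 by $9,250, which is 10 full-or-partial $1,000 increments; reduction = 10 × $150 = $1,500, leaving $460.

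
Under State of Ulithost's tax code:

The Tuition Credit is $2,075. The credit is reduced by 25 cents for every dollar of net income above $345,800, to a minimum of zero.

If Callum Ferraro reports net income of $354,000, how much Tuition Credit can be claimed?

Tuition Credit: 25% of the $8,200 excess over $345,800 is $2,050; credit = $2,075 − $2,050 = $25.

$25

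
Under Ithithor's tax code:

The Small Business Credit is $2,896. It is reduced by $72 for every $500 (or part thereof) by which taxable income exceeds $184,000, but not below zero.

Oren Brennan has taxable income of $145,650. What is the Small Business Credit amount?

Small Business Credit: $145,650 is at or below the $184,000 threshold, so the full $2,896 applies.

$2,896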